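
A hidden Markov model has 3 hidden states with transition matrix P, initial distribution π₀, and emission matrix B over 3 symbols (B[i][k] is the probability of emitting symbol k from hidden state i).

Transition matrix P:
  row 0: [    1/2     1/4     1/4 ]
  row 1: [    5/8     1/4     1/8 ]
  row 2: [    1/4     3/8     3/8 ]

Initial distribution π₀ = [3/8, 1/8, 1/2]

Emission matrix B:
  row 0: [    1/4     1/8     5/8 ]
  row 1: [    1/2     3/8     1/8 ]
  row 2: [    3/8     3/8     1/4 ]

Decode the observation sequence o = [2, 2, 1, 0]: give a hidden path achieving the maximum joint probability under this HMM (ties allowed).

t=0: δ = [2.344e-01, 1.562e-02, 1.250e-01]  (obs o_0=2)
t=1: δ = [7.324e-02, 7.324e-03, 1.465e-02]  ψ = [0, 0, 0]  (obs o_1=2)
t=2: δ = [4.578e-03, 6.866e-03, 6.866e-03]  ψ = [0, 0, 0]  (obs o_2=1)
t=3: δ = [1.073e-03, 1.287e-03, 9.656e-04]  ψ = [1, 2, 2]  (obs o_3=0)
backtrack: best end state = 1; path = [0, 0, 2, 1]

path = [0, 0, 2, 1]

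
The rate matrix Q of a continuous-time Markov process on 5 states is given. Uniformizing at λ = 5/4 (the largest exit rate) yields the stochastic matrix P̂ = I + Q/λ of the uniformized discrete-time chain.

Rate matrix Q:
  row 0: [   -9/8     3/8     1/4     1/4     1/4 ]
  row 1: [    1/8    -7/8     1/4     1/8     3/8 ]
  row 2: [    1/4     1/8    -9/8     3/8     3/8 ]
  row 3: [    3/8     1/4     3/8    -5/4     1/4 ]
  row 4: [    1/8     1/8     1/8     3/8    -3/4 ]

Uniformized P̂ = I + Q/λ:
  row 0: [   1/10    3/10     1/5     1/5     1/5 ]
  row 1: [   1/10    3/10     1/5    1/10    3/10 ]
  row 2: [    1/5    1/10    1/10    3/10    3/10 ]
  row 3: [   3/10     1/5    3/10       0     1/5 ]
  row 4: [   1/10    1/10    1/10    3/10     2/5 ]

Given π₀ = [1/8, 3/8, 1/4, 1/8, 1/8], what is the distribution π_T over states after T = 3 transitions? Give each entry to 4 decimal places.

π = [0.1551, 0.1875, 0.1723, 0.1898, 0.2954]

t=0: π = [0.1250, 0.3750, 0.2500, 0.1250, 0.1250]
t=1: π = [0.1500, 0.2125, 0.1750, 0.1750, 0.2875]
t=2: π = [0.1525, 0.1900, 0.1713, 0.1900, 0.2963]
t=3: π = [0.1551, 0.1875, 0.1723, 0.1898, 0.2954]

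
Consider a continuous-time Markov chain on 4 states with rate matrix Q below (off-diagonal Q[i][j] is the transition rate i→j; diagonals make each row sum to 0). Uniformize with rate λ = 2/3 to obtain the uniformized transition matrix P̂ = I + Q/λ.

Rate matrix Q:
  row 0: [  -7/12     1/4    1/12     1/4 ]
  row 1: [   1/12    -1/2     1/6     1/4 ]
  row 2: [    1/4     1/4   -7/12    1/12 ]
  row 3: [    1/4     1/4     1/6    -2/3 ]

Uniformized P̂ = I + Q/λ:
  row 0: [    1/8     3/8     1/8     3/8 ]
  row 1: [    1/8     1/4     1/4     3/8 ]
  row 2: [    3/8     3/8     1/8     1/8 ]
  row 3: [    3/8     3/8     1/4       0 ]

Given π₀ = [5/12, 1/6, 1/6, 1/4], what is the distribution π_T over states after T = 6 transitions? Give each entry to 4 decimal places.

t=0: π = [0.4167, 0.1667, 0.1667, 0.2500]
t=1: π = [0.2292, 0.3542, 0.1771, 0.2396]
t=2: π = [0.2292, 0.3307, 0.1992, 0.2409]
t=3: π = [0.2350, 0.3337, 0.1965, 0.2349]
t=4: π = [0.2328, 0.3333, 0.1961, 0.2378]
t=5: π = [0.2335, 0.3333, 0.1964, 0.2368]
t=6: π = [0.2333, 0.3333, 0.1963, 0.2371]

π = [0.2333, 0.3333, 0.1963, 0.2371]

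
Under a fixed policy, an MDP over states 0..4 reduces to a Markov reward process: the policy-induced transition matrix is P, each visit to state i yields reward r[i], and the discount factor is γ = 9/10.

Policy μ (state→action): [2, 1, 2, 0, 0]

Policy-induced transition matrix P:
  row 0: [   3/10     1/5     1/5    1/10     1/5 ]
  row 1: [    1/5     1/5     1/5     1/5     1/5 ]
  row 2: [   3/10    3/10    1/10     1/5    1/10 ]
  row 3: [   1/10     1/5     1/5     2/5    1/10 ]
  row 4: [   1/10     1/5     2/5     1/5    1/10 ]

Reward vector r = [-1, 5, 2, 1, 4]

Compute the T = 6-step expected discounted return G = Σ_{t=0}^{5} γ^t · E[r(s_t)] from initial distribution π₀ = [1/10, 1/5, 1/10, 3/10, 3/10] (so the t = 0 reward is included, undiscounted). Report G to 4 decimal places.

t=0: π = [0.1000, 0.2000, 0.1000, 0.3000, 0.3000], E[r] = 2.6000, γ^t·E[r] = 2.600000, running G = 2.600000
t=1: π = [0.1600, 0.2100, 0.2500, 0.2500, 0.1300], E[r] = 2.1600, γ^t·E[r] = 1.944000, running G = 4.544000
t=2: π = [0.2030, 0.2250, 0.2010, 0.2340, 0.1370], E[r] = 2.1060, γ^t·E[r] = 1.705860, running G = 6.249860
t=3: π = [0.2033, 0.2201, 0.2073, 0.2265, 0.1428], E[r] = 2.1095, γ^t·E[r] = 1.537826, running G = 7.787686
t=4: π = [0.2041, 0.2207, 0.2078, 0.2250, 0.1423], E[r] = 2.1095, γ^t·E[r] = 1.384050, running G = 9.171735
t=5: π = [0.2045, 0.2208, 0.2077, 0.2246, 0.1425], E[r] = 2.1093, γ^t·E[r] = 1.245547, running G = 10.417282

G = 10.4173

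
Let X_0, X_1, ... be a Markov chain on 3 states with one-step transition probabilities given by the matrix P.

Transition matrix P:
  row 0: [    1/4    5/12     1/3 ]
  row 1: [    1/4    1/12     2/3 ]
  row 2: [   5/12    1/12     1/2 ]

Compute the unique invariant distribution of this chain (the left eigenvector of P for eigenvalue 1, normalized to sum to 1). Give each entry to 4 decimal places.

π = [0.3295, 0.1932, 0.4773]

Balance equations π_j = Σ_i π_i·P[i][j]:
  π_0 = 1/4·π_0 + 1/4·π_1 + 5/12·π_2
  π_1 = 5/12·π_0 + 1/12·π_1 + 1/12·π_2
  normalize: π_0 + π_1 + π_2 = 1
Solving the linear system gives exactly π = [29/88, 17/88, 21/44].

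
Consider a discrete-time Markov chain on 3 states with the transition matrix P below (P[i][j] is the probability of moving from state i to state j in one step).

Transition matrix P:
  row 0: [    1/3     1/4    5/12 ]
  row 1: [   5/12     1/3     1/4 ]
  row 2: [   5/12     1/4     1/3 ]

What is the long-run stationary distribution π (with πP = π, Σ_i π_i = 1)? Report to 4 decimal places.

π = [0.3846, 0.2727, 0.3427]

Balance equations π_j = Σ_i π_i·P[i][j]:
  π_0 = 1/3·π_0 + 5/12·π_1 + 5/12·π_2
  π_1 = 1/4·π_0 + 1/3·π_1 + 1/4·π_2
  normalize: π_0 + π_1 + π_2 = 1
Solving the linear system gives exactly π = [5/13, 3/11, 49/143].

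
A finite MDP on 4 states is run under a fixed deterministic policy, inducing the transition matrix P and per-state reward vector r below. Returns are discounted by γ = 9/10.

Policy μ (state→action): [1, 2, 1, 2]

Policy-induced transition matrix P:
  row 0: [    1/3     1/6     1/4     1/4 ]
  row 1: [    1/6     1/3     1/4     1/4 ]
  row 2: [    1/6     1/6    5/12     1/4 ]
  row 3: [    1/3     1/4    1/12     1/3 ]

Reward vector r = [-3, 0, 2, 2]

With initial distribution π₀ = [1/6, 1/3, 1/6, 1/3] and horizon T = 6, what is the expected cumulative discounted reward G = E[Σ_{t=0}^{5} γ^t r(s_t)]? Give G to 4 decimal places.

G = 1.4759

t=0: π = [0.1667, 0.3333, 0.1667, 0.3333], E[r] = 0.5000, γ^t·E[r] = 0.500000, running G = 0.500000
t=1: π = [0.2500, 0.2500, 0.2222, 0.2778], E[r] = 0.2500, γ^t·E[r] = 0.225000, running G = 0.725000
t=2: π = [0.2546, 0.2315, 0.2407, 0.2731], E[r] = 0.2639, γ^t·E[r] = 0.213750, running G = 0.938750
t=3: π = [0.2546, 0.2280, 0.2446, 0.2728], E[r] = 0.2708, γ^t·E[r] = 0.197438, running G = 1.136188
t=4: π = [0.2546, 0.2274, 0.2453, 0.2727], E[r] = 0.2724, γ^t·E[r] = 0.178706, running G = 1.314894
t=5: π = [0.2545, 0.2273, 0.2454, 0.2727], E[r] = 0.2727, γ^t·E[r] = 0.161006, running G = 1.475900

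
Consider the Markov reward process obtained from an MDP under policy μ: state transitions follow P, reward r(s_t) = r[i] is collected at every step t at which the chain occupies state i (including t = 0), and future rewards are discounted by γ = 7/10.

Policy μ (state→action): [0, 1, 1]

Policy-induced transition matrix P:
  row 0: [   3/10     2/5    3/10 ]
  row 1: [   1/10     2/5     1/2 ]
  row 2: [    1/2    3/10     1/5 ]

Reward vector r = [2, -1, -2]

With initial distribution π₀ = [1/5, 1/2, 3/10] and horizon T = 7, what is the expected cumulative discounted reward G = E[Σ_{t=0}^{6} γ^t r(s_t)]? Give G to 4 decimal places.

G = -1.7226

t=0: π = [0.2000, 0.5000, 0.3000], E[r] = -0.7000, γ^t·E[r] = -0.700000, running G = -0.700000
t=1: π = [0.2600, 0.3700, 0.3700], E[r] = -0.5900, γ^t·E[r] = -0.413000, running G = -1.113000
t=2: π = [0.3000, 0.3630, 0.3370], E[r] = -0.4370, γ^t·E[r] = -0.214130, running G = -1.327130
t=3: π = [0.2948, 0.3663, 0.3389], E[r] = -0.4545, γ^t·E[r] = -0.155894, running G = -1.483024
t=4: π = [0.2945, 0.3661, 0.3394], E[r] = -0.4558, γ^t·E[r] = -0.109440, running G = -1.592463
t=5: π = [0.2947, 0.3661, 0.3393], E[r] = -0.4553, γ^t·E[r] = -0.076527, running G = -1.668991
t=6: π = [0.2946, 0.3661, 0.3393], E[r] = -0.4554, γ^t·E[r] = -0.053572, running G = -1.722562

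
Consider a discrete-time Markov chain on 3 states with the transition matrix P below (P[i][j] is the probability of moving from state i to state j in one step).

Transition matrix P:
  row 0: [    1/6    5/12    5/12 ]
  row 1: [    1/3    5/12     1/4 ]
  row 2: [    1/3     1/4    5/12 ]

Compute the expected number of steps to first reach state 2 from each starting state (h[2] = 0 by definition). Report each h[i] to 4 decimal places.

h = [2.8800, 3.3600, 0.0000]

First-step conditioning: h[2] = 0; for i ≠ 2, h[i] = 1 + Σ_k P[i][k]·h[k].
  h[0] = 1 + 1/6·h[0] + 5/12·h[1]
  h[1] = 1 + 1/3·h[0] + 5/12·h[1]
Solving the 2×2 linear system over states ≠ 2 gives exactly h = [72/25, 84/25, 0] (h[2] = 0 is the target).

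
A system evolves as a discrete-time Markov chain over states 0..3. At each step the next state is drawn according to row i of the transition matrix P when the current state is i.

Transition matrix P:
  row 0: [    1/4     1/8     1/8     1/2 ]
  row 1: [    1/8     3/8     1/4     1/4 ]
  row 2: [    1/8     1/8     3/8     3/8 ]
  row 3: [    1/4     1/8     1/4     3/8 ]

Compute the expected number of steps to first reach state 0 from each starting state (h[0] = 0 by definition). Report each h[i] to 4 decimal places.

h = [0.0000, 6.0308, 5.9077, 5.1692]

First-step conditioning: h[0] = 0; for i ≠ 0, h[i] = 1 + Σ_k P[i][k]·h[k].
  h[1] = 1 + 3/8·h[1] + 1/4·h[2] + 1/4·h[3]
  h[2] = 1 + 1/8·h[1] + 3/8·h[2] + 3/8·h[3]
  h[3] = 1 + 1/8·h[1] + 1/4·h[2] + 3/8·h[3]
Solving the 3×3 linear system over states ≠ 0 gives exactly h = [0, 392/65, 384/65, 336/65] (h[0] = 0 is the target).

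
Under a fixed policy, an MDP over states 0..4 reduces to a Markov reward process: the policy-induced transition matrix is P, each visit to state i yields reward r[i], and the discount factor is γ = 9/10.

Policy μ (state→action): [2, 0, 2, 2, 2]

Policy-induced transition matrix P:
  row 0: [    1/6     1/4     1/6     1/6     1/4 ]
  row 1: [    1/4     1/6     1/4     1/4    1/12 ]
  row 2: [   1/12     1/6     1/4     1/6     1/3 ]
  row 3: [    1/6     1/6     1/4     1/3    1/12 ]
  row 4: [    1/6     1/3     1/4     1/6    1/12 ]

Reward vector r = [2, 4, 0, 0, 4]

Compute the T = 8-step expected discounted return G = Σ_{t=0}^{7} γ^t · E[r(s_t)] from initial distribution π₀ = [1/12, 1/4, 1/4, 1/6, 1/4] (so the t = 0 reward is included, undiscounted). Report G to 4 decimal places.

t=0: π = [0.0833, 0.2500, 0.2500, 0.1667, 0.2500], E[r] = 2.1667, γ^t·E[r] = 2.166667, running G = 2.166667
t=1: π = [0.1667, 0.2153, 0.2431, 0.2153, 0.1597], E[r] = 1.8333, γ^t·E[r] = 1.650000, running G = 3.816667
t=2: π = [0.1644, 0.2072, 0.2361, 0.2205, 0.1719], E[r] = 1.8449, γ^t·E[r] = 1.494375, running G = 5.311042
t=3: π = [0.1643, 0.2090, 0.2363, 0.2207, 0.1698], E[r] = 1.8436, γ^t·E[r] = 1.343953, running G = 6.654995
t=4: π = [0.1644, 0.2086, 0.2363, 0.2209, 0.1698], E[r] = 1.8425, γ^t·E[r] = 1.208872, running G = 7.863867
t=5: π = [0.1644, 0.2087, 0.2363, 0.2209, 0.1698], E[r] = 1.8426, γ^t·E[r] = 1.088047, running G = 8.951914
t=6: π = [0.1644, 0.2087, 0.2363, 0.2209, 0.1698], E[r] = 1.8426, γ^t·E[r] = 0.979231, running G = 9.931145
t=7: π = [0.1644, 0.2087, 0.2363, 0.2209, 0.1698], E[r] = 1.8426, γ^t·E[r] = 0.881308, running G = 10.812452

G = 10.8125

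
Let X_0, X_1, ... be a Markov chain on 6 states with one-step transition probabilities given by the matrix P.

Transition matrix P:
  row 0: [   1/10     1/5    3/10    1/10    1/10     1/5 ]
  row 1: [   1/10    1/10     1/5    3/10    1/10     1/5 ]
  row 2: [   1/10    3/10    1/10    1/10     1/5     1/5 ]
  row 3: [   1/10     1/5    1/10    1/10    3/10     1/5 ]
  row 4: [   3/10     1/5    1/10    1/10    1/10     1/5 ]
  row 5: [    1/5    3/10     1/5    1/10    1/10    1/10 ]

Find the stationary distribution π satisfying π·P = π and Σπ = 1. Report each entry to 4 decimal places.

π = [0.1473, 0.2137, 0.1690, 0.1427, 0.1454, 0.1818]

Balance equations π_j = Σ_i π_i·P[i][j]:
  π_0 = 1/10·π_0 + 1/10·π_1 + 1/10·π_2 + 1/10·π_3 + 3/10·π_4 + 1/5·π_5
  π_1 = 1/5·π_0 + 1/10·π_1 + 3/10·π_2 + 1/5·π_3 + 1/5·π_4 + 3/10·π_5
  π_2 = 3/10·π_0 + 1/5·π_1 + 1/10·π_2 + 1/10·π_3 + 1/10·π_4 + 1/5·π_5
  π_3 = 1/10·π_0 + 3/10·π_1 + 1/10·π_2 + 1/10·π_3 + 1/10·π_4 + 1/10·π_5
  π_4 = 1/10·π_0 + 1/10·π_1 + 1/5·π_2 + 3/10·π_3 + 1/10·π_4 + 1/10·π_5
  normalize: π_0 + π_1 + π_2 + π_3 + π_4 + π_5 = 1
Solving the linear system gives exactly π = [5495/37312, 3987/18656, 3153/18656, 2663/18656, 5427/37312, 2/11].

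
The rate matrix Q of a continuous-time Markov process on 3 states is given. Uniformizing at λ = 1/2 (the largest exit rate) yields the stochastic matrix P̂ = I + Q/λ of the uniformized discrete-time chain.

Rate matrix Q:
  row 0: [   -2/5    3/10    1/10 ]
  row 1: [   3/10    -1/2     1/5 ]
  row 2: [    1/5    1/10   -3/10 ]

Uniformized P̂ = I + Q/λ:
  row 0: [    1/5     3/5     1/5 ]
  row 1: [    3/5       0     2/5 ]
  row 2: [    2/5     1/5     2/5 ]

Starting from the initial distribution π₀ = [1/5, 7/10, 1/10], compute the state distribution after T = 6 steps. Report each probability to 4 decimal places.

π = [0.3794, 0.2983, 0.3223]

t=0: π = [0.2000, 0.7000, 0.1000]
t=1: π = [0.5000, 0.1400, 0.3600]
t=2: π = [0.3280, 0.3720, 0.3000]
t=3: π = [0.4088, 0.2568, 0.3344]
t=4: π = [0.3696, 0.3122, 0.3182]
t=5: π = [0.3885, 0.2854, 0.3261]
t=6: π = [0.3794, 0.2983, 0.3223]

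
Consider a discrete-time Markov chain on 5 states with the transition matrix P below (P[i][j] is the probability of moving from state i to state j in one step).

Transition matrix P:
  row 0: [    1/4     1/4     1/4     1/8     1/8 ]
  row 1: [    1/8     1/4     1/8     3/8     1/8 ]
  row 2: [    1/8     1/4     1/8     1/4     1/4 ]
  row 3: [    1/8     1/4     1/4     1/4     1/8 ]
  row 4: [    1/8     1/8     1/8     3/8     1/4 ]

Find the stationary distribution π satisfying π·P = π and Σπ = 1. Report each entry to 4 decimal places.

π = [0.1429, 0.2290, 0.1781, 0.2818, 0.1683]

Balance equations π_j = Σ_i π_i·P[i][j]:
  π_0 = 1/4·π_0 + 1/8·π_1 + 1/8·π_2 + 1/8·π_3 + 1/8·π_4
  π_1 = 1/4·π_0 + 1/4·π_1 + 1/4·π_2 + 1/4·π_3 + 1/8·π_4
  π_2 = 1/4·π_0 + 1/8·π_1 + 1/8·π_2 + 1/4·π_3 + 1/8·π_4
  π_3 = 1/8·π_0 + 3/8·π_1 + 1/4·π_2 + 1/4·π_3 + 3/8·π_4
  normalize: π_0 + π_1 + π_2 + π_3 + π_4 = 1
Solving the linear system gives exactly π = [1/7, 117/511, 13/73, 144/511, 86/511].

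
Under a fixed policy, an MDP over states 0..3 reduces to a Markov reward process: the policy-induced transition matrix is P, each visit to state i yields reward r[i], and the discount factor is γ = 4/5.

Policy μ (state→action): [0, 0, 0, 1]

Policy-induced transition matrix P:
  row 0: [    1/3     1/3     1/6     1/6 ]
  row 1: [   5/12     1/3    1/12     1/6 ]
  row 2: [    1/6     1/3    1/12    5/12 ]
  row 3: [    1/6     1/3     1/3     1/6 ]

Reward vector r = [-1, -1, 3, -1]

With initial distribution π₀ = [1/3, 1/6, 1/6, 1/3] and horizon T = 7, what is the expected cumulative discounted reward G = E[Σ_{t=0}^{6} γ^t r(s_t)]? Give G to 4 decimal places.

t=0: π = [0.3333, 0.1667, 0.1667, 0.3333], E[r] = -0.3333, γ^t·E[r] = -0.333333, running G = -0.333333
t=1: π = [0.2639, 0.3333, 0.1944, 0.2083], E[r] = -0.2222, γ^t·E[r] = -0.177778, running G = -0.511111
t=2: π = [0.2940, 0.3333, 0.1574, 0.2153], E[r] = -0.3704, γ^t·E[r] = -0.237037, running G = -0.748148
t=3: π = [0.2990, 0.3333, 0.1617, 0.2060], E[r] = -0.3534, γ^t·E[r] = -0.180938, running G = -0.929086
t=4: π = [0.2998, 0.3333, 0.1598, 0.2071], E[r] = -0.3610, γ^t·E[r] = -0.147858, running G = -1.076945
t=5: π = [0.3000, 0.3333, 0.1601, 0.2066], E[r] = -0.3596, γ^t·E[r] = -0.117848, running G = -1.194793
t=6: π = [0.3000, 0.3333, 0.1600, 0.2067], E[r] = -0.3601, γ^t·E[r] = -0.094390, running G = -1.289183

G = -1.2892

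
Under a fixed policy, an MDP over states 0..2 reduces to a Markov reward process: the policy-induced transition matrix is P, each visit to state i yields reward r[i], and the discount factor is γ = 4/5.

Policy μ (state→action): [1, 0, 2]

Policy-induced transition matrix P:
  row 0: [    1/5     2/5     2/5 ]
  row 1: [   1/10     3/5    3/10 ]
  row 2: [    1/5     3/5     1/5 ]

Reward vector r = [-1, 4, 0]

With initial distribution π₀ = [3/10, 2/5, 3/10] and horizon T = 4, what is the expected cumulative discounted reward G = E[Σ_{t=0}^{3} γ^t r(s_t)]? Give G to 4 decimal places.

t=0: π = [0.3000, 0.4000, 0.3000], E[r] = 1.3000, γ^t·E[r] = 1.300000, running G = 1.300000
t=1: π = [0.1600, 0.5400, 0.3000], E[r] = 2.0000, γ^t·E[r] = 1.600000, running G = 2.900000
t=2: π = [0.1460, 0.5680, 0.2860], E[r] = 2.1260, γ^t·E[r] = 1.360640, running G = 4.260640
t=3: π = [0.1432, 0.5708, 0.2860], E[r] = 2.1400, γ^t·E[r] = 1.095680, running G = 5.356320

G = 5.3563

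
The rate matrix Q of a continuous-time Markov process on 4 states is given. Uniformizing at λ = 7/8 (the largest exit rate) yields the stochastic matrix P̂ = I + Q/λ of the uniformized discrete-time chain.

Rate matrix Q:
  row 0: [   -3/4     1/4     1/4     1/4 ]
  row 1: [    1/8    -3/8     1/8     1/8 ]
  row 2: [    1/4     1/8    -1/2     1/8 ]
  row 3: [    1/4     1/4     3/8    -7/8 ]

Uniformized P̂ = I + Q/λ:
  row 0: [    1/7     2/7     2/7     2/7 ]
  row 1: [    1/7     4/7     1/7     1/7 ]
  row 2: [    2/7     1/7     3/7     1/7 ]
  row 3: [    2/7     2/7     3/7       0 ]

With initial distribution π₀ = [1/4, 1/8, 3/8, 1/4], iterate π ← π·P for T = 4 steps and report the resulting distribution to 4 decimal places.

π = [0.2086, 0.3356, 0.3045, 0.1513]

t=0: π = [0.2500, 0.1250, 0.3750, 0.2500]
t=1: π = [0.2321, 0.2679, 0.3571, 0.1429]
t=2: π = [0.2143, 0.3112, 0.3189, 0.1556]
t=3: π = [0.2106, 0.3291, 0.3090, 0.1512]
t=4: π = [0.2086, 0.3356, 0.3045, 0.1513]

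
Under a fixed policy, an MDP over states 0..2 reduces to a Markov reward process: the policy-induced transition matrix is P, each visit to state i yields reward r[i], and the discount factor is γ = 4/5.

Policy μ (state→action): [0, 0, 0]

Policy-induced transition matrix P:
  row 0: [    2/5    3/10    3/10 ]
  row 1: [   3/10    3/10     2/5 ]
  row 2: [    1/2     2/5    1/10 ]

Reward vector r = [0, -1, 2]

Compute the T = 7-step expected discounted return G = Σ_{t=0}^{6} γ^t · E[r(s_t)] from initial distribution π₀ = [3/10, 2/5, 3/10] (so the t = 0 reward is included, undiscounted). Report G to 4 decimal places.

t=0: π = [0.3000, 0.4000, 0.3000], E[r] = 0.2000, γ^t·E[r] = 0.200000, running G = 0.200000
t=1: π = [0.3900, 0.3300, 0.2800], E[r] = 0.2300, γ^t·E[r] = 0.184000, running G = 0.384000
t=2: π = [0.3950, 0.3280, 0.2770], E[r] = 0.2260, γ^t·E[r] = 0.144640, running G = 0.528640
t=3: π = [0.3949, 0.3277, 0.2774], E[r] = 0.2271, γ^t·E[r] = 0.116275, running G = 0.644915
t=4: π = [0.3950, 0.3277, 0.2773], E[r] = 0.2268, γ^t·E[r] = 0.092914, running G = 0.737829
t=5: π = [0.3950, 0.3277, 0.2773], E[r] = 0.2269, γ^t·E[r] = 0.074352, running G = 0.812180
t=6: π = [0.3950, 0.3277, 0.2773], E[r] = 0.2269, γ^t·E[r] = 0.059477, running G = 0.871658

G = 0.8717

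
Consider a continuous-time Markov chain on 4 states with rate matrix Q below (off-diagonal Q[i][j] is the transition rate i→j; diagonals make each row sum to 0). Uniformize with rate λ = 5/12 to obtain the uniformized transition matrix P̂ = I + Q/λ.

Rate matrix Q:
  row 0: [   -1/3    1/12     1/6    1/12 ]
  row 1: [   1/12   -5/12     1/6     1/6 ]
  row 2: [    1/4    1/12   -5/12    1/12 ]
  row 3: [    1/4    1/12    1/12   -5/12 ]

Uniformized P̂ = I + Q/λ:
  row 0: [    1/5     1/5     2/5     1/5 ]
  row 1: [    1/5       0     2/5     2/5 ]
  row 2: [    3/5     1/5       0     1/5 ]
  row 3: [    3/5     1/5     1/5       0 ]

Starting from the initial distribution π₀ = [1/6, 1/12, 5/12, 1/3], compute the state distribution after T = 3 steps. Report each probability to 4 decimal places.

π = [0.4040, 0.1673, 0.2373, 0.1913]

t=0: π = [0.1667, 0.0833, 0.4167, 0.3333]
t=1: π = [0.5000, 0.1833, 0.1667, 0.1500]
t=2: π = [0.3267, 0.1633, 0.3033, 0.2067]
t=3: π = [0.4040, 0.1673, 0.2373, 0.1913]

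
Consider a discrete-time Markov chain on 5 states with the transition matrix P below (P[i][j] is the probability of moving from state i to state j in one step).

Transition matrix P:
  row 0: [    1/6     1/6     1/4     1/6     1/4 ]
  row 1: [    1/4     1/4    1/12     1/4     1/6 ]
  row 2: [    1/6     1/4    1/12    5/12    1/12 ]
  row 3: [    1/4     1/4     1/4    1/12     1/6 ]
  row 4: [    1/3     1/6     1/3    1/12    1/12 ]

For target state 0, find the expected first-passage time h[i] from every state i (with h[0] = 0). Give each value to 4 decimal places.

First-step conditioning: h[0] = 0; for i ≠ 0, h[i] = 1 + Σ_k P[i][k]·h[k].
  h[1] = 1 + 1/4·h[1] + 1/12·h[2] + 1/4·h[3] + 1/6·h[4]
  h[2] = 1 + 1/4·h[1] + 1/12·h[2] + 5/12·h[3] + 1/12·h[4]
  h[3] = 1 + 1/4·h[1] + 1/4·h[2] + 1/12·h[3] + 1/6·h[4]
  h[4] = 1 + 1/6·h[1] + 1/3·h[2] + 1/12·h[3] + 1/12·h[4]
Solving the 4×4 linear system over states ≠ 0 gives exactly h = [0, 1860/463, 2028/463, 1884/463, 1752/463] (h[0] = 0 is the target).

h = [0.0000, 4.0173, 4.3801, 4.0691, 3.7840]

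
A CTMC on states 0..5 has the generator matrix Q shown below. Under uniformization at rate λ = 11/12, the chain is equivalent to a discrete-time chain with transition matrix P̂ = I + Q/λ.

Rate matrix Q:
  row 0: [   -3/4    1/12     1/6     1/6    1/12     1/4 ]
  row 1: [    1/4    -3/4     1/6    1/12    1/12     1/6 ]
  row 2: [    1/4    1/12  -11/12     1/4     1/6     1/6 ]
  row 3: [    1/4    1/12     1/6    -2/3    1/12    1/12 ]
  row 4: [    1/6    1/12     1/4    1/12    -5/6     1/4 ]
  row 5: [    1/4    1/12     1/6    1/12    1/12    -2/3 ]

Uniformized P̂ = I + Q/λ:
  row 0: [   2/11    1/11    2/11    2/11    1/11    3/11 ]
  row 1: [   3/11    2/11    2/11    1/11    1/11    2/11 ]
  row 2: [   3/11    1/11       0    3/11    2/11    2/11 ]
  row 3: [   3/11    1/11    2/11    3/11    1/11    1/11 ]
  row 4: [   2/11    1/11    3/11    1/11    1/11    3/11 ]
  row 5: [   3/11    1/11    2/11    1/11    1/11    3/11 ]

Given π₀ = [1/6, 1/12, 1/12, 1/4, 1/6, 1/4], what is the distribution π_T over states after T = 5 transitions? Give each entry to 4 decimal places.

t=0: π = [0.1667, 0.0833, 0.0833, 0.2500, 0.1667, 0.2500]
t=1: π = [0.2424, 0.0985, 0.1818, 0.1667, 0.0985, 0.2121]
t=2: π = [0.2417, 0.0999, 0.1577, 0.1763, 0.1074, 0.2169]
t=3: π = [0.2410, 0.1000, 0.1629, 0.1736, 0.1052, 0.2173]
t=4: π = [0.2413, 0.1000, 0.1618, 0.1740, 0.1057, 0.2173]
t=5: π = [0.2412, 0.1000, 0.1620, 0.1739, 0.1056, 0.2173]

π = [0.2412, 0.1000, 0.1620, 0.1739, 0.1056, 0.2173]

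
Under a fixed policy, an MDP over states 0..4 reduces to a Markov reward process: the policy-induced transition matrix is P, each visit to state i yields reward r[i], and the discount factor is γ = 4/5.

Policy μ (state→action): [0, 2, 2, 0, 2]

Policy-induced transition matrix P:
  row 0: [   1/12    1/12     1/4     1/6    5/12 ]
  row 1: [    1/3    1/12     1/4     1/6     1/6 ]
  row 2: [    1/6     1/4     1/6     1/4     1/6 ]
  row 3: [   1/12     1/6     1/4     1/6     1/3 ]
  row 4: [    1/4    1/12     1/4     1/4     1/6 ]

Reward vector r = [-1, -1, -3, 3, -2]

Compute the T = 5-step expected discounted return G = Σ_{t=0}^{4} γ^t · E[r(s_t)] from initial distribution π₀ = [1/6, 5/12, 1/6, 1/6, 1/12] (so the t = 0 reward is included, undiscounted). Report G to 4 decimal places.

G = -2.8965

t=0: π = [0.1667, 0.4167, 0.1667, 0.1667, 0.0833], E[r] = -0.7500, γ^t·E[r] = -0.750000, running G = -0.750000
t=1: π = [0.2153, 0.1250, 0.2361, 0.1875, 0.2361], E[r] = -0.9583, γ^t·E[r] = -0.766667, running G = -1.516667
t=2: π = [0.1736, 0.1383, 0.2303, 0.2060, 0.2517], E[r] = -0.8883, γ^t·E[r] = -0.568519, running G = -2.085185
t=3: π = [0.1791, 0.1389, 0.2308, 0.2068, 0.2444], E[r] = -0.8787, γ^t·E[r] = -0.449877, running G = -2.535062
t=4: π = [0.1780, 0.1390, 0.2308, 0.2063, 0.2459], E[r] = -0.8824, γ^t·E[r] = -0.361417, running G = -2.896479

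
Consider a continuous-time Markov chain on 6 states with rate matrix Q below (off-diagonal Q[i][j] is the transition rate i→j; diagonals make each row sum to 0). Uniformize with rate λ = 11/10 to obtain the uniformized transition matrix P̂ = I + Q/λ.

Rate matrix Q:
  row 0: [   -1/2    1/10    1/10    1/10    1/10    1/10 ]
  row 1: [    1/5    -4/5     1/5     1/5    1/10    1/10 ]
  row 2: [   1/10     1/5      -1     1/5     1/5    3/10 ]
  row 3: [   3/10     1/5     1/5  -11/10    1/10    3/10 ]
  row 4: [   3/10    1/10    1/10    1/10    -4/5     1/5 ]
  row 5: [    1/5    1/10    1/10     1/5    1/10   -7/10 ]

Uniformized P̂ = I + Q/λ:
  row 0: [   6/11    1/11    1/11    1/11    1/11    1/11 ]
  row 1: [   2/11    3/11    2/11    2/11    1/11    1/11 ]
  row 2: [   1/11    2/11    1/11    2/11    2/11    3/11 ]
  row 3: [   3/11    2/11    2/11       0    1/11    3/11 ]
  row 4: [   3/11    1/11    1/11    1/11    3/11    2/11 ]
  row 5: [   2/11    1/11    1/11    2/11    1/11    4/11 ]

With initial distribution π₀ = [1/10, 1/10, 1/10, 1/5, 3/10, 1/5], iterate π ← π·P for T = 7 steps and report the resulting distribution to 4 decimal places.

t=0: π = [0.1000, 0.1000, 0.1000, 0.2000, 0.3000, 0.2000]
t=1: π = [0.2545, 0.1364, 0.1182, 0.1091, 0.1545, 0.2273]
t=2: π = [0.2876, 0.1364, 0.1132, 0.1248, 0.1298, 0.2083]
t=3: π = [0.2992, 0.1373, 0.1147, 0.1212, 0.1248, 0.2028]
t=4: π = [0.3026, 0.1373, 0.1144, 0.1212, 0.1240, 0.2004]
t=5: π = [0.3037, 0.1373, 0.1144, 0.1210, 0.1239, 0.1997]
t=6: π = [0.3041, 0.1373, 0.1144, 0.1209, 0.1238, 0.1994]
t=7: π = [0.3043, 0.1373, 0.1144, 0.1209, 0.1238, 0.1993]

π = [0.3043, 0.1373, 0.1144, 0.1209, 0.1238, 0.1993]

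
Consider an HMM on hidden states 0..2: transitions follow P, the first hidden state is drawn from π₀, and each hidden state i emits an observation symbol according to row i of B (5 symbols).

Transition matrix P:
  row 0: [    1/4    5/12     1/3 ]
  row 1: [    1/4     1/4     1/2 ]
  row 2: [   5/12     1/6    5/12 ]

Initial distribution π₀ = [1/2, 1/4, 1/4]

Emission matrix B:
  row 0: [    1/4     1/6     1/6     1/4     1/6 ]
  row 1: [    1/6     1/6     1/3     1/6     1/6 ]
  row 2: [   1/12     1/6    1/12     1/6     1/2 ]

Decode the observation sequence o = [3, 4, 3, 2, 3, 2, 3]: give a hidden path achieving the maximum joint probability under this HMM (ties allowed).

path = [0, 2, 0, 1, 0, 1, 2]

t=0: δ = [1.250e-01, 4.167e-02, 4.167e-02]  (obs o_0=3)
t=1: δ = [5.208e-03, 8.681e-03, 2.083e-02]  ψ = [0, 0, 0]  (obs o_1=4)
t=2: δ = [2.170e-03, 5.787e-04, 1.447e-03]  ψ = [2, 2, 2]  (obs o_2=3)
t=3: δ = [1.005e-04, 3.014e-04, 6.028e-05]  ψ = [2, 0, 0]  (obs o_3=2)
t=4: δ = [1.884e-05, 1.256e-05, 2.512e-05]  ψ = [1, 1, 1]  (obs o_4=3)
t=5: δ = [1.744e-06, 2.616e-06, 8.721e-07]  ψ = [2, 0, 2]  (obs o_5=2)
t=6: δ = [1.635e-07, 1.211e-07, 2.180e-07]  ψ = [1, 0, 1]  (obs o_6=3)
backtrack: best end state = 2; path = [0, 2, 0, 1, 0, 1, 2]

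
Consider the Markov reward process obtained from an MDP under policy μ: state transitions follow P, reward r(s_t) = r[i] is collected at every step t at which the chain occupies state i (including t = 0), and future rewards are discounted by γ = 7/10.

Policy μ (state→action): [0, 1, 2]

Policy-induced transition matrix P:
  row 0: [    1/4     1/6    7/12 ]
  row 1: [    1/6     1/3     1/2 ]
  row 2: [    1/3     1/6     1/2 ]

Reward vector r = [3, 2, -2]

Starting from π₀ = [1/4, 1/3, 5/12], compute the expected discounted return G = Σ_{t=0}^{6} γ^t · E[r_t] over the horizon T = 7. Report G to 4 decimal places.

t=0: π = [0.2500, 0.3333, 0.4167], E[r] = 0.5833, γ^t·E[r] = 0.583333, running G = 0.583333
t=1: π = [0.2569, 0.2222, 0.5208], E[r] = 0.1736, γ^t·E[r] = 0.121528, running G = 0.704861
t=2: π = [0.2749, 0.2037, 0.5214], E[r] = 0.1892, γ^t·E[r] = 0.092726, running G = 0.797587
t=3: π = [0.2765, 0.2006, 0.5229], E[r] = 0.1848, γ^t·E[r] = 0.063403, running G = 0.860990
t=4: π = [0.2769, 0.2001, 0.5230], E[r] = 0.1847, γ^t·E[r] = 0.044346, running G = 0.905336
t=5: π = [0.2769, 0.2000, 0.5231], E[r] = 0.1846, γ^t·E[r] = 0.031030, running G = 0.936366
t=6: π = [0.2769, 0.2000, 0.5231], E[r] = 0.1846, γ^t·E[r] = 0.021720, running G = 0.958086

G = 0.9581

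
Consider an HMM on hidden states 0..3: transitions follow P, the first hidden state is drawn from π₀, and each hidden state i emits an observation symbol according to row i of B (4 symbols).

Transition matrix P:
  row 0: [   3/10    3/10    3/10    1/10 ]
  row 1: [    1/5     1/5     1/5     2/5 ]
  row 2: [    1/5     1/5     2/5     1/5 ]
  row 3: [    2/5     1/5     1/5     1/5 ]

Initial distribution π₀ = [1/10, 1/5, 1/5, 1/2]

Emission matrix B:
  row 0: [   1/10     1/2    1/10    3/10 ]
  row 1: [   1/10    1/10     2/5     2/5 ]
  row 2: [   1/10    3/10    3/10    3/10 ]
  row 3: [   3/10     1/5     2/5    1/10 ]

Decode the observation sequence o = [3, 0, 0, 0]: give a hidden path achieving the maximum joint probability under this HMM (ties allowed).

path = [1, 3, 3, 3]

t=0: δ = [3.000e-02, 8.000e-02, 6.000e-02, 5.000e-02]  (obs o_0=3)
t=1: δ = [2.000e-03, 1.600e-03, 2.400e-03, 9.600e-03]  ψ = [3, 1, 2, 1]  (obs o_1=0)
t=2: δ = [3.840e-04, 1.920e-04, 1.920e-04, 5.760e-04]  ψ = [3, 3, 3, 3]  (obs o_2=0)
t=3: δ = [2.304e-05, 1.152e-05, 1.152e-05, 3.456e-05]  ψ = [3, 0, 0, 3]  (obs o_3=0)
backtrack: best end state = 3; path = [1, 3, 3, 3]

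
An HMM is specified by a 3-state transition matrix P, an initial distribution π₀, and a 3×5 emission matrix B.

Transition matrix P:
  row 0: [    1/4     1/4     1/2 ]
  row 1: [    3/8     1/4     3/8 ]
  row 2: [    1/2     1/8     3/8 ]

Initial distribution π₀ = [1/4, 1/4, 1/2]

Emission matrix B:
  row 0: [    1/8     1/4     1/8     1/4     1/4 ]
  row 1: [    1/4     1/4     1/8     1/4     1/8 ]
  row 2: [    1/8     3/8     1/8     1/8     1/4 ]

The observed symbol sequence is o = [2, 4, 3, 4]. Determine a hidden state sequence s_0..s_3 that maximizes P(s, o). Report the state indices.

t=0: δ = [3.125e-02, 3.125e-02, 6.250e-02]  (obs o_0=2)
t=1: δ = [7.812e-03, 9.766e-04, 5.859e-03]  ψ = [2, 0, 2]  (obs o_1=4)
t=2: δ = [7.324e-04, 4.883e-04, 4.883e-04]  ψ = [2, 0, 0]  (obs o_2=3)
t=3: δ = [6.104e-05, 2.289e-05, 9.155e-05]  ψ = [2, 0, 0]  (obs o_3=4)
backtrack: best end state = 2; path = [2, 2, 0, 2]

path = [2, 2, 0, 2]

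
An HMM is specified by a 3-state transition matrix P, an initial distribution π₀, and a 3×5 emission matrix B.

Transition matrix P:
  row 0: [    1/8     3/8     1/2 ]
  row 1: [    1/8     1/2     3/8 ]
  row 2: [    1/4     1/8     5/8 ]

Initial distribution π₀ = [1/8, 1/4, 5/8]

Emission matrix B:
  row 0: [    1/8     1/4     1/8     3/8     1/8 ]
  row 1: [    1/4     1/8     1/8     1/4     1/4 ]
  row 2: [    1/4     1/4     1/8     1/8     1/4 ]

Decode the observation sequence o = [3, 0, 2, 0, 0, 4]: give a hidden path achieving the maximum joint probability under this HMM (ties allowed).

path = [2, 2, 2, 2, 2, 2]

t=0: δ = [4.688e-02, 6.250e-02, 7.812e-02]  (obs o_0=3)
t=1: δ = [2.441e-03, 7.812e-03, 1.221e-02]  ψ = [2, 1, 2]  (obs o_1=0)
t=2: δ = [3.815e-04, 4.883e-04, 9.537e-04]  ψ = [2, 1, 2]  (obs o_2=2)
t=3: δ = [2.980e-05, 6.104e-05, 1.490e-04]  ψ = [2, 1, 2]  (obs o_3=0)
t=4: δ = [4.657e-06, 7.629e-06, 2.328e-05]  ψ = [2, 1, 2]  (obs o_4=0)
t=5: δ = [7.276e-07, 9.537e-07, 3.638e-06]  ψ = [2, 1, 2]  (obs o_5=4)
backtrack: best end state = 2; path = [2, 2, 2, 2, 2, 2]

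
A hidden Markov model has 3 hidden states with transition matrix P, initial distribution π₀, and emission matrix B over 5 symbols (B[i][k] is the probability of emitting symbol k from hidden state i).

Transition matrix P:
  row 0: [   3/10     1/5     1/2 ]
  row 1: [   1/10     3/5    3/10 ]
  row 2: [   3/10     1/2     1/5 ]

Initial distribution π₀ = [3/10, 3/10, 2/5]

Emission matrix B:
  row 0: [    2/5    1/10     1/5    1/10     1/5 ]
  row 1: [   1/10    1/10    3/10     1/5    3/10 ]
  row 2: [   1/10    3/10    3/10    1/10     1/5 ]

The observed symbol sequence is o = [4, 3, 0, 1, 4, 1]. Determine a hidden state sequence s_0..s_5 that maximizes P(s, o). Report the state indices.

path = [1, 1, 0, 2, 1, 2]

t=0: δ = [6.000e-02, 9.000e-02, 8.000e-02]  (obs o_0=4)
t=1: δ = [2.400e-03, 1.080e-02, 3.000e-03]  ψ = [2, 1, 0]  (obs o_1=3)
t=2: δ = [4.320e-04, 6.480e-04, 3.240e-04]  ψ = [1, 1, 1]  (obs o_2=0)
t=3: δ = [1.296e-05, 3.888e-05, 6.480e-05]  ψ = [0, 1, 0]  (obs o_3=1)
t=4: δ = [3.888e-06, 9.720e-06, 2.592e-06]  ψ = [2, 2, 2]  (obs o_4=4)
t=5: δ = [1.166e-07, 5.832e-07, 8.748e-07]  ψ = [0, 1, 1]  (obs o_5=1)
backtrack: best end state = 2; path = [1, 1, 0, 2, 1, 2]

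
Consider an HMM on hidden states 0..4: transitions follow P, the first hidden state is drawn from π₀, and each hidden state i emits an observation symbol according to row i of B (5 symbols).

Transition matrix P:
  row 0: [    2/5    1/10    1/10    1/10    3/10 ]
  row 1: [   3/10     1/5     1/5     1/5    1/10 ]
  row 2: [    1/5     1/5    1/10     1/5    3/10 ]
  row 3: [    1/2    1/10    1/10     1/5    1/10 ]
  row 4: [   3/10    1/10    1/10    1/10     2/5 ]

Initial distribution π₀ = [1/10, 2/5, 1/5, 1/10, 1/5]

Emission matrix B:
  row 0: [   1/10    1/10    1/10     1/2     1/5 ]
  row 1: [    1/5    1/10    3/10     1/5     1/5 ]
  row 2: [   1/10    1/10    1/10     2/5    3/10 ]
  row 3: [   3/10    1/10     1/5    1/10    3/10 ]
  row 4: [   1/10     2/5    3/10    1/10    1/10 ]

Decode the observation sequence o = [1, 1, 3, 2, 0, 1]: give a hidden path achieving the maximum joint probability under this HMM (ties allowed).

path = [4, 4, 0, 4, 4, 4]

t=0: δ = [1.000e-02, 4.000e-02, 2.000e-02, 1.000e-02, 8.000e-02]  (obs o_0=1)
t=1: δ = [2.400e-03, 8.000e-04, 8.000e-04, 8.000e-04, 1.280e-02]  ψ = [4, 1, 1, 1, 4]  (obs o_1=1)
t=2: δ = [1.920e-03, 2.560e-04, 5.120e-04, 1.280e-04, 5.120e-04]  ψ = [4, 4, 4, 4, 4]  (obs o_2=3)
t=3: δ = [7.680e-05, 5.760e-05, 1.920e-05, 3.840e-05, 1.728e-04]  ψ = [0, 0, 0, 0, 0]  (obs o_3=2)
t=4: δ = [5.184e-06, 3.456e-06, 1.728e-06, 5.184e-06, 6.912e-06]  ψ = [4, 4, 4, 4, 4]  (obs o_4=0)
t=5: δ = [2.592e-07, 6.912e-08, 6.912e-08, 1.037e-07, 1.106e-06]  ψ = [3, 1, 1, 3, 4]  (obs o_5=1)
backtrack: best end state = 4; path = [4, 4, 0, 4, 4, 4]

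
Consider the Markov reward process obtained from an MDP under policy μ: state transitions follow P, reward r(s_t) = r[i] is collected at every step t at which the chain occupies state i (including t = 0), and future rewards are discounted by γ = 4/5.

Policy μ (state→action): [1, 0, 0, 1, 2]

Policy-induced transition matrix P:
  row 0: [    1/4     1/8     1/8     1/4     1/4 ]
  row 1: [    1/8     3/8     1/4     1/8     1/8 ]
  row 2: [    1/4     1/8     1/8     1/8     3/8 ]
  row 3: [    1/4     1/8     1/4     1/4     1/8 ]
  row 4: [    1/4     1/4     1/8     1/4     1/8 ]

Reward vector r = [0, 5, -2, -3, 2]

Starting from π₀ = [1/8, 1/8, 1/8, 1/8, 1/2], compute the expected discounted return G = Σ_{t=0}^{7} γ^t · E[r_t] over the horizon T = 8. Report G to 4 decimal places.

t=0: π = [0.1250, 0.1250, 0.1250, 0.1250, 0.5000], E[r] = 1.0000, γ^t·E[r] = 1.000000, running G = 1.000000
t=1: π = [0.2344, 0.2188, 0.1563, 0.2188, 0.1719], E[r] = 0.4688, γ^t·E[r] = 0.375000, running G = 1.375000
t=2: π = [0.2227, 0.2012, 0.1797, 0.2031, 0.1934], E[r] = 0.4238, γ^t·E[r] = 0.271250, running G = 1.646250
t=3: π = [0.2249, 0.1995, 0.1755, 0.2024, 0.1978], E[r] = 0.4346, γ^t·E[r] = 0.222500, running G = 1.868750
t=4: π = [0.2251, 0.1996, 0.1752, 0.2031, 0.1970], E[r] = 0.4321, γ^t·E[r] = 0.176975, running G = 2.045725
t=5: π = [0.2251, 0.1995, 0.1753, 0.2031, 0.1969], E[r] = 0.4314, γ^t·E[r] = 0.141349, running G = 2.187074
t=6: π = [0.2251, 0.1995, 0.1753, 0.2031, 0.1970], E[r] = 0.4313, γ^t·E[r] = 0.113070, running G = 2.300143
t=7: π = [0.2251, 0.1995, 0.1753, 0.2031, 0.1970], E[r] = 0.4313, γ^t·E[r] = 0.090452, running G = 2.390595

G = 2.3906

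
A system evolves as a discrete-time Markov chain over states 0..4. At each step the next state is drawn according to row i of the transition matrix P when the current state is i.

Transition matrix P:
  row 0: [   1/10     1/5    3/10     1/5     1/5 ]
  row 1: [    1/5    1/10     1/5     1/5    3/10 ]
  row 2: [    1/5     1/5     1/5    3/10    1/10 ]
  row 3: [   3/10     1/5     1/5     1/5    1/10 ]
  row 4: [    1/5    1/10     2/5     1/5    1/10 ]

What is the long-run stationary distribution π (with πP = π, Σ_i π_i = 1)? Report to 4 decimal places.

Balance equations π_j = Σ_i π_i·P[i][j]:
  π_0 = 1/10·π_0 + 1/5·π_1 + 1/5·π_2 + 3/10·π_3 + 1/5·π_4
  π_1 = 1/5·π_0 + 1/10·π_1 + 1/5·π_2 + 1/5·π_3 + 1/10·π_4
  π_2 = 3/10·π_0 + 1/5·π_1 + 1/5·π_2 + 1/5·π_3 + 2/5·π_4
  π_3 = 1/5·π_0 + 1/5·π_1 + 3/10·π_2 + 1/5·π_3 + 1/5·π_4
  normalize: π_0 + π_1 + π_2 + π_3 + π_4 = 1
Solving the linear system gives exactly π = [461/2279, 765/4558, 572/2279, 513/2279, 701/4558].

π = [0.2023, 0.1678, 0.2510, 0.2251, 0.1538]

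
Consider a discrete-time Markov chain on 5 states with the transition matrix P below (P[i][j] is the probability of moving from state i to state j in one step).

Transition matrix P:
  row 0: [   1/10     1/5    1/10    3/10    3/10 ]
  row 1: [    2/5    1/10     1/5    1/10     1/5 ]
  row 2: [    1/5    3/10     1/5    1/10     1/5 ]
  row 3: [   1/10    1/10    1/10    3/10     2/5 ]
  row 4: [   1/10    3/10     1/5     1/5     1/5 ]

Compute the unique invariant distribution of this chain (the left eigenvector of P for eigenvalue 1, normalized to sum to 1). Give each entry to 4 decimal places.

π = [0.1767, 0.2017, 0.1622, 0.2014, 0.2580]

Balance equations π_j = Σ_i π_i·P[i][j]:
  π_0 = 1/10·π_0 + 2/5·π_1 + 1/5·π_2 + 1/10·π_3 + 1/10·π_4
  π_1 = 1/5·π_0 + 1/10·π_1 + 3/10·π_2 + 1/10·π_3 + 3/10·π_4
  π_2 = 1/10·π_0 + 1/5·π_1 + 1/5·π_2 + 1/10·π_3 + 1/5·π_4
  π_3 = 3/10·π_0 + 1/10·π_1 + 1/10·π_2 + 3/10·π_3 + 1/5·π_4
  normalize: π_0 + π_1 + π_2 + π_3 + π_4 = 1
Solving the linear system gives exactly π = [161/911, 735/3644, 591/3644, 367/1822, 235/911].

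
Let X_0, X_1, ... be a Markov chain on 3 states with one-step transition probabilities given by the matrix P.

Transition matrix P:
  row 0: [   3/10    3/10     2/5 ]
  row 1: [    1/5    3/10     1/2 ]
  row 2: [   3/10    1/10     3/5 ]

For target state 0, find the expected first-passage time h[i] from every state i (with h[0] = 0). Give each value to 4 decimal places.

h = [0.0000, 3.9130, 3.4783]

First-step conditioning: h[0] = 0; for i ≠ 0, h[i] = 1 + Σ_k P[i][k]·h[k].
  h[1] = 1 + 3/10·h[1] + 1/2·h[2]
  h[2] = 1 + 1/10·h[1] + 3/5·h[2]
Solving the 2×2 linear system over states ≠ 0 gives exactly h = [0, 90/23, 80/23] (h[0] = 0 is the target).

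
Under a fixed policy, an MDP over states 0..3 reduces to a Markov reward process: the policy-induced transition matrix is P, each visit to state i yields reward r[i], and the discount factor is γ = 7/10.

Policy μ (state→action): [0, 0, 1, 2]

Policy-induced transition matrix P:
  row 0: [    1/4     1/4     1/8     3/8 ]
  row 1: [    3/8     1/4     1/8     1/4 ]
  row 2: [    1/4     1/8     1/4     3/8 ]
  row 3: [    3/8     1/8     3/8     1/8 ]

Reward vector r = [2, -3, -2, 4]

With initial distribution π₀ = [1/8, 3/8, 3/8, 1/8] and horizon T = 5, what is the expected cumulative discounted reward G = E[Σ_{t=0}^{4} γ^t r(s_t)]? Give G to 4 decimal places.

t=0: π = [0.1250, 0.3750, 0.3750, 0.1250], E[r] = -1.1250, γ^t·E[r] = -1.125000, running G = -1.125000
t=1: π = [0.3125, 0.1875, 0.2031, 0.2969], E[r] = 0.8438, γ^t·E[r] = 0.590625, running G = -0.534375
t=2: π = [0.3105, 0.1875, 0.2246, 0.2773], E[r] = 0.7188, γ^t·E[r] = 0.352188, running G = -0.182188
t=3: π = [0.3081, 0.1873, 0.2224, 0.2822], E[r] = 0.7385, γ^t·E[r] = 0.253314, running G = 0.071127
t=4: π = [0.3087, 0.1869, 0.2234, 0.2810], E[r] = 0.7340, γ^t·E[r] = 0.176243, running G = 0.247370

G = 0.2474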